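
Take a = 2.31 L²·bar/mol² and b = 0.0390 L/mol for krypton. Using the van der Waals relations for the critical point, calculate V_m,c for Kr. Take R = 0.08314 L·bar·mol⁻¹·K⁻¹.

For a van der Waals gas, V_m,c = 3b.
V_m,c = 3×0.0390 = 0.1170 L/mol

V_m,c ≈ 0.1170 L/mol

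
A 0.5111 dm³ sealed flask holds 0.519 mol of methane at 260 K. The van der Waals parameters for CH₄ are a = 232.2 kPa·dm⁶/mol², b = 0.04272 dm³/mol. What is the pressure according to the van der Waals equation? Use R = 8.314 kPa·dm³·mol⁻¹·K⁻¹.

P ≈ 2055 kPa

P = nRT/(V − nb) − a n²/V²
nRT/(V − nb) = (0.519)(8.314)(260)/(0.5111 − 0.519×0.04272) = 1121.9/0.48893 = 2294.6 kPa
a n²/V² = (232.2)(0.519)²/(0.5111)² = 239.43 kPa
P = 2294.6 − 239.43 = 2055 kPa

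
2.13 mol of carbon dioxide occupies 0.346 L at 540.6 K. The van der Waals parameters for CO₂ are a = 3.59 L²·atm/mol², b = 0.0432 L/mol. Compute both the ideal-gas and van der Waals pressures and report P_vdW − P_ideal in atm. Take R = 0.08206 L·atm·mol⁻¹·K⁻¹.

Ideal: P_ideal = nRT/V = (2.13)(0.08206)(540.6)/0.346 = 273.093 atm
vdW: P = nRT/(V − nb) − a n²/V² = 94.4903/0.253984 − 16.2875/0.119716 = 372.032 − 136.051 = 235.981 atm
ΔP = 235.981 − 273.093 = -37.11 atm

ΔP ≈ -37.11 atm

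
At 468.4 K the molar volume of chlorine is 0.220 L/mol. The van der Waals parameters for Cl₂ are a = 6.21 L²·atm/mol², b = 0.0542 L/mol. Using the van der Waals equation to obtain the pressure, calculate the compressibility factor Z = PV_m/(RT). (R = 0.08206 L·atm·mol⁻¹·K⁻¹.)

P = RT/(V_m − b) − a/V_m² = (0.08206)(468.4)/(0.220 − 0.0542) − 6.21/(0.220)²
  = 38.437/0.16580 − 128.31 = 231.83 − 128.31 = 103.52 atm
Z = PV_m/(RT) = (103.52)(0.220)/((0.08206)(468.4)) = 22.774/38.437 = 0.5925

Z ≈ 0.5925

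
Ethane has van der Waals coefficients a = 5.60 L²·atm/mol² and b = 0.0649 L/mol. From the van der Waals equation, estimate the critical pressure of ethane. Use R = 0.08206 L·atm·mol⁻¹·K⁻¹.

P_c ≈ 49.24 atm

For a van der Waals gas, P_c = a/(27b²).
P_c = 5.60/(27×(0.0649)²) = 5.60/0.11372 = 49.24 atm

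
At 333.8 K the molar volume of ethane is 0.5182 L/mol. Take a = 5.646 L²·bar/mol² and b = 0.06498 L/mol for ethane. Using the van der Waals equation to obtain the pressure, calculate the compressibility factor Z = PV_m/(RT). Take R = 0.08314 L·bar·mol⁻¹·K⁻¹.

Z ≈ 0.7508

P = RT/(V_m − b) − a/V_m² = (0.08314)(333.8)/(0.5182 − 0.06498) − 5.646/(0.5182)²
  = 27.752/0.45322 − 21.025 = 61.233 − 21.025 = 40.208 bar
Z = PV_m/(RT) = (40.208)(0.5182)/((0.08314)(333.8)) = 20.836/27.752 = 0.7508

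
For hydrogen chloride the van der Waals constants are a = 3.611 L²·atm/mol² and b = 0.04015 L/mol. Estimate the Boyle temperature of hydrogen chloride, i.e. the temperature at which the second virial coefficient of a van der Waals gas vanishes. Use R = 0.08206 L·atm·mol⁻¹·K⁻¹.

For a van der Waals gas the second virial coefficient B₂ = b − a/(RT) vanishes at T_B = a/(Rb).
T_B = 3.611/(0.08206×0.04015) = 3.611/0.0032947 = 1096 K

T_B ≈ 1096 K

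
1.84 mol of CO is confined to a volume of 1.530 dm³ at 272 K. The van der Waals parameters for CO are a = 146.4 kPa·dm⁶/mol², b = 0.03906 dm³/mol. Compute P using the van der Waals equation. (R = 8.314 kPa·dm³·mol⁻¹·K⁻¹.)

P = nRT/(V − nb) − a n²/V²
nRT/(V − nb) = (1.84)(8.314)(272)/(1.530 − 1.84×0.03906) = 4161.0/1.4581 = 2853.7 kPa
a n²/V² = (146.4)(1.84)²/(1.530)² = 211.74 kPa
P = 2853.7 − 211.74 = 2642 kPa

P ≈ 2642 kPa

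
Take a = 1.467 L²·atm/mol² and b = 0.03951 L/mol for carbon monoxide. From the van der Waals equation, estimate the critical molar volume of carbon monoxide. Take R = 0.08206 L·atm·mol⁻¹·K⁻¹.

V_m,c ≈ 0.1185 L/mol

For a van der Waals gas, V_m,c = 3b.
V_m,c = 3×0.03951 = 0.1185 L/mol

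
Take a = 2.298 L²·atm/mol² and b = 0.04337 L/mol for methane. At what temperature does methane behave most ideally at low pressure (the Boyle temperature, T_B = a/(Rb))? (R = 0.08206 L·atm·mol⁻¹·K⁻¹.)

T_B ≈ 645.7 K

For a van der Waals gas the second virial coefficient B₂ = b − a/(RT) vanishes at T_B = a/(Rb).
T_B = 2.298/(0.08206×0.04337) = 2.298/0.0035589 = 645.7 K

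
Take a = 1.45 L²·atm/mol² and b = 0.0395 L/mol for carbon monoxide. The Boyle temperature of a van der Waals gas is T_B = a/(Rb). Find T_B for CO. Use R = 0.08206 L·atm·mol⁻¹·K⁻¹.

For a van der Waals gas the second virial coefficient B₂ = b − a/(RT) vanishes at T_B = a/(Rb).
T_B = 1.45/(0.08206×0.0395) = 1.45/0.0032414 = 447.3 K

T_B ≈ 447.3 K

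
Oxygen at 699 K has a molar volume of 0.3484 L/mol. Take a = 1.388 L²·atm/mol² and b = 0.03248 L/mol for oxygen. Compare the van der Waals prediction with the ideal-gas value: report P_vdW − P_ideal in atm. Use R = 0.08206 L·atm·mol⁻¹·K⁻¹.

Ideal: P_ideal = RT/V_m = (0.08206)(699)/0.3484 = 164.638 atm
vdW: P = RT/(V_m − b) − a/V_m² = 57.3599/0.315920 − 1.388/0.121383 = 181.565 − 11.4349 = 170.130 atm
ΔP = 170.130 − 164.638 = 5.49 atm

ΔP ≈ 5.49 atm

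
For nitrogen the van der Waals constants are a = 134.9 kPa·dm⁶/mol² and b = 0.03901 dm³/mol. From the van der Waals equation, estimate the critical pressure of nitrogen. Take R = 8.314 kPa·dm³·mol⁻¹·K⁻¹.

For a van der Waals gas, P_c = a/(27b²).
P_c = 134.9/(27×(0.03901)²) = 134.9/0.041088 = 3283 kPa

P_c ≈ 3283 kPa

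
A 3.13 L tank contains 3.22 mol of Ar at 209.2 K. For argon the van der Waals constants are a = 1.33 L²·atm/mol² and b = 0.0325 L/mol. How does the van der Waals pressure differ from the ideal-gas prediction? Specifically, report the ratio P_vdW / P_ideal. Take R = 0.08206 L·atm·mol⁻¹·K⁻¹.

P_vdW / P_ideal ≈ 0.9549

Ideal: P_ideal = nRT/V = (3.22)(0.08206)(209.2)/3.13 = 17.6606 atm
vdW: P = nRT/(V − nb) − a n²/V² = 55.2776/3.02535 − 13.7900/9.79690 = 18.2715 − 1.40759 = 16.8639 atm
Ratio = 16.8639/17.6606 = 0.9549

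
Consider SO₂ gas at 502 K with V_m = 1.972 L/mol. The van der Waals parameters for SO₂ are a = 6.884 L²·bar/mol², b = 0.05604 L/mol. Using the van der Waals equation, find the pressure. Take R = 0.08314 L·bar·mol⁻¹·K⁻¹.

P = RT/(V_m − b) − a/V_m²
RT/(V_m − b) = (0.08314)(502)/(1.972 − 0.05604) = 41.736/1.9160 = 21.783 bar
a/V_m² = 6.884/(1.972)² = 1.7702 bar
P = 21.783 − 1.7702 = 20.01 bar

P ≈ 20.01 bar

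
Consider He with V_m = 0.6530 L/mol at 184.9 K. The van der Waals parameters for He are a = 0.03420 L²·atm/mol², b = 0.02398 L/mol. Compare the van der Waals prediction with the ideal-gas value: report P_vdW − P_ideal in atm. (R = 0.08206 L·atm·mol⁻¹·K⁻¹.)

ΔP ≈ 0.806 atm

Ideal: P_ideal = RT/V_m = (0.08206)(184.9)/0.6530 = 23.2357 atm
vdW: P = RT/(V_m − b) − a/V_m² = 15.1729/0.629020 − 0.03420/0.426409 = 24.1215 − 0.0802047 = 24.0413 atm
ΔP = 24.0413 − 23.2357 = 0.806 atm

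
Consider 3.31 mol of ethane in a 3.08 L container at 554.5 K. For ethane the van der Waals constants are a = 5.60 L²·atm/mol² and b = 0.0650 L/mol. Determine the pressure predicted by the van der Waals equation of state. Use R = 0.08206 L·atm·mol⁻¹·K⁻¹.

P ≈ 46.10 atm

P = nRT/(V − nb) − a n²/V²
nRT/(V − nb) = (3.31)(0.08206)(554.5)/(3.08 − 3.31×0.0650) = 150.61/2.8649 = 52.571 atm
a n²/V² = (5.60)(3.31)²/(3.08)² = 6.4676 atm
P = 52.571 − 6.4676 = 46.10 atm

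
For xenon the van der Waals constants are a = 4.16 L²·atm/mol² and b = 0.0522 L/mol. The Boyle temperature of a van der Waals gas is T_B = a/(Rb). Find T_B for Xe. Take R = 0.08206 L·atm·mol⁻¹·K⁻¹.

T_B ≈ 971.2 K

For a van der Waals gas the second virial coefficient B₂ = b − a/(RT) vanishes at T_B = a/(Rb).
T_B = 4.16/(0.08206×0.0522) = 4.16/0.0042835 = 971.2 K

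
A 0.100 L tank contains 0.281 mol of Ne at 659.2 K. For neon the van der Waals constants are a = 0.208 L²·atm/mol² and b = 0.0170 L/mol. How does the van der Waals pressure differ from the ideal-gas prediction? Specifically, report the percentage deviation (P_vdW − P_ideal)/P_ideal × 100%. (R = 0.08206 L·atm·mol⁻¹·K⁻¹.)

3.94 %

Ideal: P_ideal = nRT/V = (0.281)(0.08206)(659.2)/0.100 = 152.004 atm
vdW: P = nRT/(V − nb) − a n²/V² = 15.2004/0.0952230 − 0.0164239/0.0100000 = 159.630 − 1.64239 = 157.988 atm
% deviation = (157.988 − 152.004)/152.004 × 100% = 3.94%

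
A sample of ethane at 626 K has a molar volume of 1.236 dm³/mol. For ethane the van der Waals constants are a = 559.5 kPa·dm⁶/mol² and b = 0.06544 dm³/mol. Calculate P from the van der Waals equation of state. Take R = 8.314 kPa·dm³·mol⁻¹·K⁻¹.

P ≈ 4080 kPa

P = RT/(V_m − b) − a/V_m²
RT/(V_m − b) = (8.314)(626)/(1.236 − 0.06544) = 5204.6/1.1706 = 4446.1 kPa
a/V_m² = 559.5/(1.236)² = 366.24 kPa
P = 4446.1 − 366.24 = 4080 kPa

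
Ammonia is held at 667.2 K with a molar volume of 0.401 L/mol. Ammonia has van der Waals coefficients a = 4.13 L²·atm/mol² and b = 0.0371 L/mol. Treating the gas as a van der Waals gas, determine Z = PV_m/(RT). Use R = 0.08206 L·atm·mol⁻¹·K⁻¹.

Z ≈ 0.9138

P = RT/(V_m − b) − a/V_m² = (0.08206)(667.2)/(0.401 − 0.0371) − 4.13/(0.401)²
  = 54.750/0.36390 − 25.684 = 150.45 − 25.684 = 124.77 atm
Z = PV_m/(RT) = (124.77)(0.401)/((0.08206)(667.2)) = 50.033/54.750 = 0.9138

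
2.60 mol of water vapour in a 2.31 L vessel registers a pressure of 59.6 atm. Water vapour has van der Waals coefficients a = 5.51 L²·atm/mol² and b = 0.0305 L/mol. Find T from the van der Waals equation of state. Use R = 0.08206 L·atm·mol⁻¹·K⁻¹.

T = (P + a n²/V²)(V − nb)/(nR)
P + a n²/V² = 59.6 + (5.51)(2.60)²/(2.31)² = 66.580 atm
V − nb = 2.31 − (2.60)(0.0305) = 2.2307 L
T = (66.580)(2.2307)/((2.60)(0.08206)) = 696.1 K

T ≈ 696.1 K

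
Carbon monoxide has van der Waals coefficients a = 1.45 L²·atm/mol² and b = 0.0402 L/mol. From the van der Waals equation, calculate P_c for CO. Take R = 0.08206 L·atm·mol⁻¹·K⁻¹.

For a van der Waals gas, P_c = a/(27b²).
P_c = 1.45/(27×(0.0402)²) = 1.45/0.043633 = 33.23 atm

P_c ≈ 33.23 atm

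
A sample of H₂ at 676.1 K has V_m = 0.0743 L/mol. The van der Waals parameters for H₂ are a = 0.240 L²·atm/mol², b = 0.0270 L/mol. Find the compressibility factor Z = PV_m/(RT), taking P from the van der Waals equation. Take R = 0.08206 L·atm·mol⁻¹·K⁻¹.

P = RT/(V_m − b) − a/V_m² = (0.08206)(676.1)/(0.0743 − 0.0270) − 0.240/(0.0743)²
  = 55.481/0.047300 − 43.474 = 1173.0 − 43.474 = 1129.5 atm
Z = PV_m/(RT) = (1129.5)(0.0743)/((0.08206)(676.1)) = 83.922/55.481 = 1.513

Z ≈ 1.513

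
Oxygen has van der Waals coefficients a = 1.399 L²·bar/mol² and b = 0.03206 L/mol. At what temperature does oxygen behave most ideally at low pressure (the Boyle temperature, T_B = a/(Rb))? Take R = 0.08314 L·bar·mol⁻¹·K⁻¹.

For a van der Waals gas the second virial coefficient B₂ = b − a/(RT) vanishes at T_B = a/(Rb).
T_B = 1.399/(0.08314×0.03206) = 1.399/0.0026655 = 524.9 K

T_B ≈ 524.9 K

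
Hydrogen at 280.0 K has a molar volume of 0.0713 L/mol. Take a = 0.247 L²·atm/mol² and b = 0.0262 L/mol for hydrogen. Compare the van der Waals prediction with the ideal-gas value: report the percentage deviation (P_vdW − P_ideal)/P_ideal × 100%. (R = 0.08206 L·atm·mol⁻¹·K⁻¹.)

Ideal: P_ideal = RT/V_m = (0.08206)(280.0)/0.0713 = 322.255 atm
vdW: P = RT/(V_m − b) − a/V_m² = 22.9768/0.0451000 − 0.247/0.00508369 = 509.463 − 48.5868 = 460.876 atm
% deviation = (460.876 − 322.255)/322.255 × 100% = 43.02%

43.02 %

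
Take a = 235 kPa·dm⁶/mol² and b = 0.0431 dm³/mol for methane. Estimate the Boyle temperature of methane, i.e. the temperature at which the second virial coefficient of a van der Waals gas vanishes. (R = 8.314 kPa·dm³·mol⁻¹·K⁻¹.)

For a van der Waals gas the second virial coefficient B₂ = b − a/(RT) vanishes at T_B = a/(Rb).
T_B = 235/(8.314×0.0431) = 235/0.35833 = 655.8 K

T_B ≈ 655.8 K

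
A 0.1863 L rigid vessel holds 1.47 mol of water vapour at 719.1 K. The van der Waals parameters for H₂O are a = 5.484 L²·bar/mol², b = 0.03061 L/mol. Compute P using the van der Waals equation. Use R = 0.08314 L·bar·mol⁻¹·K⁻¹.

P = nRT/(V − nb) − a n²/V²
nRT/(V − nb) = (1.47)(0.08314)(719.1)/(0.1863 − 1.47×0.03061) = 87.885/0.14130 = 621.97 bar
a n²/V² = (5.484)(1.47)²/(0.1863)² = 341.43 bar
P = 621.97 − 341.43 = 280.5 bar

P ≈ 280.5 bar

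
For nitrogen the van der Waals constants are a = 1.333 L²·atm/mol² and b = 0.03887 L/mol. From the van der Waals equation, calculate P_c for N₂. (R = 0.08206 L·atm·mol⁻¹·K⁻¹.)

P_c ≈ 32.68 atm

For a van der Waals gas, P_c = a/(27b²).
P_c = 1.333/(27×(0.03887)²) = 1.333/0.040794 = 32.68 atm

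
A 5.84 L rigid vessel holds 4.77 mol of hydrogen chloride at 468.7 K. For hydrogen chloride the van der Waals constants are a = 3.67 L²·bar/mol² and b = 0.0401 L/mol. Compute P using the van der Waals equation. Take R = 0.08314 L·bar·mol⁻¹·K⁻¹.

P ≈ 30.46 bar

P = nRT/(V − nb) − a n²/V²
nRT/(V − nb) = (4.77)(0.08314)(468.7)/(5.84 − 4.77×0.0401) = 185.88/5.6487 = 32.907 bar
a n²/V² = (3.67)(4.77)²/(5.84)² = 2.4484 bar
P = 32.907 − 2.4484 = 30.46 bar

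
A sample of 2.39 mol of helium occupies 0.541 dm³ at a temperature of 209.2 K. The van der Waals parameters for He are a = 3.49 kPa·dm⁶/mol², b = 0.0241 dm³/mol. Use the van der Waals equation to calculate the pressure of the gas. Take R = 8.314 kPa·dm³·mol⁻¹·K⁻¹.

P ≈ 8531 kPa

P = nRT/(V − nb) − a n²/V²
nRT/(V − nb) = (2.39)(8.314)(209.2)/(0.541 − 2.39×0.0241) = 4156.9/0.48340 = 8599.3 kPa
a n²/V² = (3.49)(2.39)²/(0.541)² = 68.112 kPa
P = 8599.3 − 68.112 = 8531 kPa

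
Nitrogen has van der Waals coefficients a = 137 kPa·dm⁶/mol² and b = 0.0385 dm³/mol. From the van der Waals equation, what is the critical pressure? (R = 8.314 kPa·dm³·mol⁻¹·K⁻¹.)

For a van der Waals gas, P_c = a/(27b²).
P_c = 137/(27×(0.0385)²) = 137/0.040021 = 3423 kPa

P_c ≈ 3423 kPa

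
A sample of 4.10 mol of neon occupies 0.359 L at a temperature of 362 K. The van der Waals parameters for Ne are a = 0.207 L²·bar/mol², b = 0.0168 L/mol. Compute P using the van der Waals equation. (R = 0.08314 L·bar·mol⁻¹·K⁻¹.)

P ≈ 398.3 bar

P = nRT/(V − nb) − a n²/V²
nRT/(V − nb) = (4.10)(0.08314)(362)/(0.359 − 4.10×0.0168) = 123.40/0.29012 = 425.34 bar
a n²/V² = (0.207)(4.10)²/(0.359)² = 26.999 bar
P = 425.34 − 26.999 = 398.3 bar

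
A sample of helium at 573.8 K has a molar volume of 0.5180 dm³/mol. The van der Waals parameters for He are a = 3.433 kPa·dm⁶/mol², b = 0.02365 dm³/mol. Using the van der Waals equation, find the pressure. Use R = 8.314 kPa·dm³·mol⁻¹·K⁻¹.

P = RT/(V_m − b) − a/V_m²
RT/(V_m − b) = (8.314)(573.8)/(0.5180 − 0.02365) = 4770.6/0.49435 = 9650.2 kPa
a/V_m² = 3.433/(0.5180)² = 12.794 kPa
P = 9650.2 − 12.794 = 9637 kPa

P ≈ 9637 kPa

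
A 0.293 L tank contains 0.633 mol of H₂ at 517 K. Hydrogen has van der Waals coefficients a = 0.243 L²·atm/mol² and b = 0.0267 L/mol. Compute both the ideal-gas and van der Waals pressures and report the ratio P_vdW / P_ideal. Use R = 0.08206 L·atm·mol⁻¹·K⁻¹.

P_vdW / P_ideal ≈ 1.049

Ideal: P_ideal = nRT/V = (0.633)(0.08206)(517)/0.293 = 91.6554 atm
vdW: P = nRT/(V − nb) − a n²/V² = 26.8550/0.276099 − 0.0973674/0.0858490 = 97.2658 − 1.13417 = 96.1316 atm
Ratio = 96.1316/91.6554 = 1.049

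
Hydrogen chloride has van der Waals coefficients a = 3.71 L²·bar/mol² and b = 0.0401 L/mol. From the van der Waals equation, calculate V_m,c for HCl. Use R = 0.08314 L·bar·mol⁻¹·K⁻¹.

V_m,c ≈ 0.1203 L/mol

For a van der Waals gas, V_m,c = 3b.
V_m,c = 3×0.0401 = 0.1203 L/mol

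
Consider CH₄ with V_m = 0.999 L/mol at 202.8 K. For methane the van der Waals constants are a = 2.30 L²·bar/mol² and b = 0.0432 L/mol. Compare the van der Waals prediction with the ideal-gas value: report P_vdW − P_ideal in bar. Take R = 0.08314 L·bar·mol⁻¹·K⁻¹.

Ideal: P_ideal = RT/V_m = (0.08314)(202.8)/0.999 = 16.8777 bar
vdW: P = RT/(V_m − b) − a/V_m² = 16.8608/0.955800 − 2.30/0.998001 = 17.6405 − 2.30461 = 15.3359 bar
ΔP = 15.3359 − 16.8777 = -1.542 bar

ΔP ≈ -1.542 bar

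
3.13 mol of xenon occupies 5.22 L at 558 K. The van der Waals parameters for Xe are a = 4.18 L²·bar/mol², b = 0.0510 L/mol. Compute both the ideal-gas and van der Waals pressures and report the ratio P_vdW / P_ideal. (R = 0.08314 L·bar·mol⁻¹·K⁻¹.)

P_vdW / P_ideal ≈ 0.9775

Ideal: P_ideal = nRT/V = (3.13)(0.08314)(558)/5.22 = 27.8175 bar
vdW: P = nRT/(V − nb) − a n²/V² = 145.207/5.06037 − 40.9510/27.2484 = 28.6949 − 1.50288 = 27.1920 bar
Ratio = 27.1920/27.8175 = 0.9775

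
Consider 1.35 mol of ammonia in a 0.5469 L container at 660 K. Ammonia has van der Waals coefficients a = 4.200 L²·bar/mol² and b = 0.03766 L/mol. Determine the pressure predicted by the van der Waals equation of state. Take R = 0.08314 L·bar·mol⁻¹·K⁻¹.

P = nRT/(V − nb) − a n²/V²
nRT/(V − nb) = (1.35)(0.08314)(660)/(0.5469 − 1.35×0.03766) = 74.078/0.49606 = 149.33 bar
a n²/V² = (4.200)(1.35)²/(0.5469)² = 25.592 bar
P = 149.33 − 25.592 = 123.7 bar

P ≈ 123.7 bar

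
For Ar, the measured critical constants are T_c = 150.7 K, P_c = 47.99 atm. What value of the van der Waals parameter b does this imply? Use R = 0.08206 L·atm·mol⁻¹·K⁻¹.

b ≈ 0.03221 L/mol

From T_c = 8a/(27Rb) and P_c = a/(27b²): b = R T_c/(8 P_c).
b = (0.08206)(150.7)/(8×47.99) = 12.366/383.92 = 0.03221 L/mol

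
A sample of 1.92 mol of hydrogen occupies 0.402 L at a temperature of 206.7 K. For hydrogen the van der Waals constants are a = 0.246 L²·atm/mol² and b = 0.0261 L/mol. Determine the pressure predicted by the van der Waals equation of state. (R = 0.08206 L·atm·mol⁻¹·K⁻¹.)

P = nRT/(V − nb) − a n²/V²
nRT/(V − nb) = (1.92)(0.08206)(206.7)/(0.402 − 1.92×0.0261) = 32.567/0.35189 = 92.549 atm
a n²/V² = (0.246)(1.92)²/(0.402)² = 5.6116 atm
P = 92.549 − 5.6116 = 86.94 atm

P ≈ 86.94 atm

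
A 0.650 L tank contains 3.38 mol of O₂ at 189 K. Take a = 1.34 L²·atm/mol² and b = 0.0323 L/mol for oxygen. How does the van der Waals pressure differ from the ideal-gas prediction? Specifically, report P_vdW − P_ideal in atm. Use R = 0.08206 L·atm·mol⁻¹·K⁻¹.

Ideal: P_ideal = nRT/V = (3.38)(0.08206)(189)/0.650 = 80.6486 atm
vdW: P = nRT/(V − nb) − a n²/V² = 52.4216/0.540826 − 15.3087/0.422500 = 96.9288 − 36.2336 = 60.6952 atm
ΔP = 60.6952 − 80.6486 = -19.95 atm

ΔP ≈ -19.95 atm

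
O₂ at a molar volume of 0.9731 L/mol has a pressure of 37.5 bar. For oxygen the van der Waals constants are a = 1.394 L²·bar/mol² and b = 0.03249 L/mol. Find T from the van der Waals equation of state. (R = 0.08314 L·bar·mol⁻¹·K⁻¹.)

T = (P + a/V_m²)(V_m − b)/R
P + a/V_m² = 37.5 + 1.394/(0.9731)² = 38.972 bar
V_m − b = 0.9731 − 0.03249 = 0.94061 L/mol
T = (38.972)(0.94061)/0.08314 = 440.9 K

T ≈ 440.9 K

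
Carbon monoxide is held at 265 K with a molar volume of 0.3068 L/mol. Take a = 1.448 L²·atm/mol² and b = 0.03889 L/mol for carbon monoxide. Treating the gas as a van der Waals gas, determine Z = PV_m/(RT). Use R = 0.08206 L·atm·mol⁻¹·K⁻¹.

Z ≈ 0.9281

P = RT/(V_m − b) − a/V_m² = (0.08206)(265)/(0.3068 − 0.03889) − 1.448/(0.3068)²
  = 21.746/0.26791 − 15.384 = 81.169 − 15.384 = 65.785 atm
Z = PV_m/(RT) = (65.785)(0.3068)/((0.08206)(265)) = 20.183/21.746 = 0.9281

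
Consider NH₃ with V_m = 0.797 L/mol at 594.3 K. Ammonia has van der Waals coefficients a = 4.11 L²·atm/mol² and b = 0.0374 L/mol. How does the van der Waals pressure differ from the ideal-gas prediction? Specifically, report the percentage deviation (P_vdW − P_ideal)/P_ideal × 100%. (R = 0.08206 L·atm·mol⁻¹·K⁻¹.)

Ideal: P_ideal = RT/V_m = (0.08206)(594.3)/0.797 = 61.1898 atm
vdW: P = RT/(V_m − b) − a/V_m² = 48.7683/0.759600 − 4.11/0.635209 = 64.2026 − 6.47031 = 57.7323 atm
% deviation = (57.7323 − 61.1898)/61.1898 × 100% = -5.65%

-5.65 %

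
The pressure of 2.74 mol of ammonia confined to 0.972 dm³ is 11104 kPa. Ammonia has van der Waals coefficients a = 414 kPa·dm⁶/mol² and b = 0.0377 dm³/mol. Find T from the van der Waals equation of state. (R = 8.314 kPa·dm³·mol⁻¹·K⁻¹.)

T = (P + a n²/V²)(V − nb)/(nR)
P + a n²/V² = 11104 + (414)(2.74)²/(0.972)² = 14394 kPa
V − nb = 0.972 − (2.74)(0.0377) = 0.86870 dm³
T = (14394)(0.86870)/((2.74)(8.314)) = 548.9 K

T ≈ 548.9 K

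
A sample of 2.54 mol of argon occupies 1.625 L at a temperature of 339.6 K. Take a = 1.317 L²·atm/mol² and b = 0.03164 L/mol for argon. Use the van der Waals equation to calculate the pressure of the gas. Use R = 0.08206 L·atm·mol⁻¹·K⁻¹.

P ≈ 42.61 atm

P = nRT/(V − nb) − a n²/V²
nRT/(V − nb) = (2.54)(0.08206)(339.6)/(1.625 − 2.54×0.03164) = 70.784/1.5446 = 45.827 atm
a n²/V² = (1.317)(2.54)²/(1.625)² = 3.2177 atm
P = 45.827 − 3.2177 = 42.61 atm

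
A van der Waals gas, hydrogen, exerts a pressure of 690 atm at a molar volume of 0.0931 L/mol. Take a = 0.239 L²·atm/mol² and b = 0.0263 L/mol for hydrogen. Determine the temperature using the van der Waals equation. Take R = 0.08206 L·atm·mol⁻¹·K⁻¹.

T = (P + a/V_m²)(V_m − b)/R
P + a/V_m² = 690 + 0.239/(0.0931)² = 717.57 atm
V_m − b = 0.0931 − 0.0263 = 0.066800 L/mol
T = (717.57)(0.066800)/0.08206 = 584.1 K

T ≈ 584.1 K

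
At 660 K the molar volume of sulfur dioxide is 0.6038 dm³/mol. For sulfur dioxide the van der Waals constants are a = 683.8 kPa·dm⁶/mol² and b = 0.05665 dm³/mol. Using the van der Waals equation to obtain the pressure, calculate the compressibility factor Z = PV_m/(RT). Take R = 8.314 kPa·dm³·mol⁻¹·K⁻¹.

Z ≈ 0.8971

P = RT/(V_m − b) − a/V_m² = (8.314)(660)/(0.6038 − 0.05665) − 683.8/(0.6038)²
  = 5487.2/0.54715 − 1875.6 = 10029 − 1875.6 = 8153 kPa
Z = PV_m/(RT) = (8153)(0.6038)/((8.314)(660)) = 4922.8/5487.2 = 0.8971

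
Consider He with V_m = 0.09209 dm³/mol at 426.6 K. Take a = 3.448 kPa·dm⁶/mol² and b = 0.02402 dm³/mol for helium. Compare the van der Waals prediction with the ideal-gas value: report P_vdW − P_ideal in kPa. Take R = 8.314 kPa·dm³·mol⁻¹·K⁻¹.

Ideal: P_ideal = RT/V_m = (8.314)(426.6)/0.09209 = 38514.0 kPa
vdW: P = RT/(V_m − b) − a/V_m² = 3546.75/0.0680700 − 3.448/0.00848057 = 52104.5 − 406.576 = 51697.9 kPa
ΔP = 51697.9 − 38514.0 = 13184 kPa

ΔP ≈ 13184 kPa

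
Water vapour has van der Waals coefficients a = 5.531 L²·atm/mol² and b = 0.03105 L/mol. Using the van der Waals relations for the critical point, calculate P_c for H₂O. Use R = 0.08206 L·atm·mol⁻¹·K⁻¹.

P_c ≈ 212.5 atm

For a van der Waals gas, P_c = a/(27b²).
P_c = 5.531/(27×(0.03105)²) = 5.531/0.026031 = 212.5 atm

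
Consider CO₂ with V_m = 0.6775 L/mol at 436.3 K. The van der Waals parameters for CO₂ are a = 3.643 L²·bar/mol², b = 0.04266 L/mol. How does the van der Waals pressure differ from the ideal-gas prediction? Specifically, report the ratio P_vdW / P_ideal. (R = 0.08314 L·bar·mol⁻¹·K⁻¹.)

Ideal: P_ideal = RT/V_m = (0.08314)(436.3)/0.6775 = 53.5409 bar
vdW: P = RT/(V_m − b) − a/V_m² = 36.2740/0.634840 − 3.643/0.459006 = 57.1388 − 7.93672 = 49.2021 bar
Ratio = 49.2021/53.5409 = 0.9190

P_vdW / P_ideal ≈ 0.9190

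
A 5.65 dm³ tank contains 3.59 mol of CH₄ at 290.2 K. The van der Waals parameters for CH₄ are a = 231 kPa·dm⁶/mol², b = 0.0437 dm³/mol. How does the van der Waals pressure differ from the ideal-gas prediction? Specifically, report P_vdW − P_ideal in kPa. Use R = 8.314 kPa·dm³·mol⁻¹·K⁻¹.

Ideal: P_ideal = nRT/V = (3.59)(8.314)(290.2)/5.65 = 1533.04 kPa
vdW: P = nRT/(V − nb) − a n²/V² = 8661.67/5.49312 − 2977.15/31.9225 = 1576.82 − 93.2618 = 1483.56 kPa
ΔP = 1483.56 − 1533.04 = -49.5 kPa

ΔP ≈ -49.5 kPa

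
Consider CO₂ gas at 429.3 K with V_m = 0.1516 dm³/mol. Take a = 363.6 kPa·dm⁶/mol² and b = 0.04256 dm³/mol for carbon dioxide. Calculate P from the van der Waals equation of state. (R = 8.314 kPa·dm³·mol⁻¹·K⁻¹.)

P ≈ 16912 kPa

P = RT/(V_m − b) − a/V_m²
RT/(V_m − b) = (8.314)(429.3)/(0.1516 − 0.04256) = 3569.2/0.10904 = 32733 kPa
a/V_m² = 363.6/(0.1516)² = 15821 kPa
P = 32733 − 15821 = 16912 kPa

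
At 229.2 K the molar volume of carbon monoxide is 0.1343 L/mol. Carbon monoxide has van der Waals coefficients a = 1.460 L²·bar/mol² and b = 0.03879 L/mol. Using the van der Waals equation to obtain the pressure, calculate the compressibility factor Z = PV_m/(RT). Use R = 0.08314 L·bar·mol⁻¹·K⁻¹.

Z ≈ 0.8356

P = RT/(V_m − b) − a/V_m² = (0.08314)(229.2)/(0.1343 − 0.03879) − 1.460/(0.1343)²
  = 19.056/0.095510 − 80.947 = 199.52 − 80.947 = 118.57 bar
Z = PV_m/(RT) = (118.57)(0.1343)/((0.08314)(229.2)) = 15.924/19.056 = 0.8356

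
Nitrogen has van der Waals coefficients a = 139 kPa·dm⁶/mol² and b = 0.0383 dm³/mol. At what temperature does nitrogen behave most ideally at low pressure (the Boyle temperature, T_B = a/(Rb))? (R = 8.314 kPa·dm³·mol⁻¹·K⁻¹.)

T_B ≈ 436.5 K

For a van der Waals gas the second virial coefficient B₂ = b − a/(RT) vanishes at T_B = a/(Rb).
T_B = 139/(8.314×0.0383) = 139/0.31843 = 436.5 K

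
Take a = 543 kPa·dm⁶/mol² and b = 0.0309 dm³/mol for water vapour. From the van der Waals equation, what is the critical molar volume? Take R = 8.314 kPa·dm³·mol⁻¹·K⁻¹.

For a van der Waals gas, V_m,c = 3b.
V_m,c = 3×0.0309 = 0.09270 dm³/mol

V_m,c ≈ 0.09270 dm³/mol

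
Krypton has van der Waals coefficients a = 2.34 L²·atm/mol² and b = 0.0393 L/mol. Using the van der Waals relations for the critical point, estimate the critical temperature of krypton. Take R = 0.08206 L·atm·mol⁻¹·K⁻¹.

T_c ≈ 215.0 K

For a van der Waals gas, T_c = 8a/(27Rb).
T_c = 8×2.34/(27×0.08206×0.0393) = 18.720/0.087074 = 215.0 K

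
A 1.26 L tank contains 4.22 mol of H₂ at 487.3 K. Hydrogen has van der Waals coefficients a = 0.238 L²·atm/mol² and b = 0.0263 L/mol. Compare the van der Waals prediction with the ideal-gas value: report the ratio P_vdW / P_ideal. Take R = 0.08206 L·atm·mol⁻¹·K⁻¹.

P_vdW / P_ideal ≈ 1.077

Ideal: P_ideal = nRT/V = (4.22)(0.08206)(487.3)/1.26 = 133.928 atm
vdW: P = nRT/(V − nb) − a n²/V² = 168.749/1.14901 − 4.23840/1.58760 = 146.865 − 2.66969 = 144.195 atm
Ratio = 144.195/133.928 = 1.077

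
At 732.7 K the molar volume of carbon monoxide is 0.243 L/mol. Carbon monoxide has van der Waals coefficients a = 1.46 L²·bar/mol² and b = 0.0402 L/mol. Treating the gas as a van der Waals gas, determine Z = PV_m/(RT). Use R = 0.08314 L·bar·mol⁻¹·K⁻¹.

Z ≈ 1.100

P = RT/(V_m − b) − a/V_m² = (0.08314)(732.7)/(0.243 − 0.0402) − 1.46/(0.243)²
  = 60.917/0.20280 − 24.725 = 300.38 − 24.725 = 275.66 bar
Z = PV_m/(RT) = (275.66)(0.243)/((0.08314)(732.7)) = 66.985/60.917 = 1.100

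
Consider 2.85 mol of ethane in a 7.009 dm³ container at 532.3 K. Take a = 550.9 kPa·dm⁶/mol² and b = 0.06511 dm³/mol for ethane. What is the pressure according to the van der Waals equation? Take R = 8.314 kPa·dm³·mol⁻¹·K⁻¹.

P ≈ 1757 kPa

P = nRT/(V − nb) − a n²/V²
nRT/(V − nb) = (2.85)(8.314)(532.3)/(7.009 − 2.85×0.06511) = 12613/6.8234 = 1848.5 kPa
a n²/V² = (550.9)(2.85)²/(7.009)² = 91.086 kPa
P = 1848.5 − 91.086 = 1757 kPa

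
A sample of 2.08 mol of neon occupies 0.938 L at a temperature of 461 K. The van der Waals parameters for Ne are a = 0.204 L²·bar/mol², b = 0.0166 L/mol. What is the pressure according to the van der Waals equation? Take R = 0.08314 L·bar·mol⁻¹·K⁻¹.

P = nRT/(V − nb) − a n²/V²
nRT/(V − nb) = (2.08)(0.08314)(461)/(0.938 − 2.08×0.0166) = 79.721/0.90347 = 88.239 bar
a n²/V² = (0.204)(2.08)²/(0.938)² = 1.0031 bar
P = 88.239 − 1.0031 = 87.24 bar

P ≈ 87.24 bar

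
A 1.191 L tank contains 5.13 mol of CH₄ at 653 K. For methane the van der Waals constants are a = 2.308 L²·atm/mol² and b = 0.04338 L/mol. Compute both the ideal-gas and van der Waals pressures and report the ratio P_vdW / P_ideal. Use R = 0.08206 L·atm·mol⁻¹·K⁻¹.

P_vdW / P_ideal ≈ 1.044

Ideal: P_ideal = nRT/V = (5.13)(0.08206)(653)/1.191 = 230.808 atm
vdW: P = nRT/(V − nb) − a n²/V² = 274.892/0.968461 − 60.7394/1.41848 = 283.844 − 42.8201 = 241.024 atm
Ratio = 241.024/230.808 = 1.044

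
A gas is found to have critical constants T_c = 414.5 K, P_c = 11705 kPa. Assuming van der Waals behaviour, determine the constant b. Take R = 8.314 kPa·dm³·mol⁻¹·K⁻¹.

b ≈ 0.03680 dm³/mol

From T_c = 8a/(27Rb) and P_c = a/(27b²): b = R T_c/(8 P_c).
b = (8.314)(414.5)/(8×11705) = 3446.2/93640 = 0.03680 dm³/mol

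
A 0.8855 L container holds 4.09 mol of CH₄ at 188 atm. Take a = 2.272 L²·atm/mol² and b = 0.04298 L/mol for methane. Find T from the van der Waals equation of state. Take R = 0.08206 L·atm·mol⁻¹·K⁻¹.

T ≈ 500.0 K

T = (P + a n²/V²)(V − nb)/(nR)
P + a n²/V² = 188 + (2.272)(4.09)²/(0.8855)² = 236.47 atm
V − nb = 0.8855 − (4.09)(0.04298) = 0.70971 L
T = (236.47)(0.70971)/((4.09)(0.08206)) = 500.0 K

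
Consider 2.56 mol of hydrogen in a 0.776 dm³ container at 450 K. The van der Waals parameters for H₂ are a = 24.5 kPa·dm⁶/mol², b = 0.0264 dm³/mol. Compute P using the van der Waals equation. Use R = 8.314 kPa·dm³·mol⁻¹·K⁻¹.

P = nRT/(V − nb) − a n²/V²
nRT/(V − nb) = (2.56)(8.314)(450)/(0.776 − 2.56×0.0264) = 9577.7/0.70842 = 13520 kPa
a n²/V² = (24.5)(2.56)²/(0.776)² = 266.64 kPa
P = 13520 − 266.64 = 13253 kPa

P ≈ 13253 kPa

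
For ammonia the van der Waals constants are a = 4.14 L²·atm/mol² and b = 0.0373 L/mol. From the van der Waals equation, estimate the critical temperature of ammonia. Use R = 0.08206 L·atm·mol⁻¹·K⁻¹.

For a van der Waals gas, T_c = 8a/(27Rb).
T_c = 8×4.14/(27×0.08206×0.0373) = 33.120/0.082643 = 400.8 K

T_c ≈ 400.8 K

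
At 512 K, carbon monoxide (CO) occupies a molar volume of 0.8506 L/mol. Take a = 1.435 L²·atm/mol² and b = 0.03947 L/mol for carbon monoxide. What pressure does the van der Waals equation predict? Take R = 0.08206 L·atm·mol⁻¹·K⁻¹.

P = RT/(V_m − b) − a/V_m²
RT/(V_m − b) = (0.08206)(512)/(0.8506 − 0.03947) = 42.015/0.81113 = 51.798 atm
a/V_m² = 1.435/(0.8506)² = 1.9834 atm
P = 51.798 − 1.9834 = 49.81 atm

P ≈ 49.81 atm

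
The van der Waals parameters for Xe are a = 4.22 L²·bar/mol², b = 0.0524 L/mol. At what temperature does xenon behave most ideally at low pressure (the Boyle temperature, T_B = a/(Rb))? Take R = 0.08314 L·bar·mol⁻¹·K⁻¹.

For a van der Waals gas the second virial coefficient B₂ = b − a/(RT) vanishes at T_B = a/(Rb).
T_B = 4.22/(0.08314×0.0524) = 4.22/0.0043565 = 968.7 K

T_B ≈ 968.7 K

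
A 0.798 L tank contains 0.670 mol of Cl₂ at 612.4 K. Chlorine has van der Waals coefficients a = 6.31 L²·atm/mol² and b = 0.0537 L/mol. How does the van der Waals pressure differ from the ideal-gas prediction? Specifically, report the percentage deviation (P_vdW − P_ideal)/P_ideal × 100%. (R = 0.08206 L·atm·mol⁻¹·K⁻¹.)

-5.82 %

Ideal: P_ideal = nRT/V = (0.670)(0.08206)(612.4)/0.798 = 42.1928 atm
vdW: P = nRT/(V − nb) − a n²/V² = 33.6699/0.762021 − 2.83256/0.636804 = 44.1850 − 4.44809 = 39.7369 atm
% deviation = (39.7369 − 42.1928)/42.1928 × 100% = -5.82%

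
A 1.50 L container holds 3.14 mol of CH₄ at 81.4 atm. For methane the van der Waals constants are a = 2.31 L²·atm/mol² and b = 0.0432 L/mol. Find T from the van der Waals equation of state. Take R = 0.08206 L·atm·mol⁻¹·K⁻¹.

T = (P + a n²/V²)(V − nb)/(nR)
P + a n²/V² = 81.4 + (2.31)(3.14)²/(1.50)² = 91.523 atm
V − nb = 1.50 − (3.14)(0.0432) = 1.3644 L
T = (91.523)(1.3644)/((3.14)(0.08206)) = 484.6 K

T ≈ 484.6 K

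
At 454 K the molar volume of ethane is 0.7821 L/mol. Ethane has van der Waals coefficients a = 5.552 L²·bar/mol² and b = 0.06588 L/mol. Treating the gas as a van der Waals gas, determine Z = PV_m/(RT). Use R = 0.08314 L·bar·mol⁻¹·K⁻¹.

Z ≈ 0.9039

P = RT/(V_m − b) − a/V_m² = (0.08314)(454)/(0.7821 − 0.06588) − 5.552/(0.7821)²
  = 37.746/0.71622 − 9.0766 = 52.702 − 9.0766 = 43.625 bar
Z = PV_m/(RT) = (43.625)(0.7821)/((0.08314)(454)) = 34.119/37.746 = 0.9039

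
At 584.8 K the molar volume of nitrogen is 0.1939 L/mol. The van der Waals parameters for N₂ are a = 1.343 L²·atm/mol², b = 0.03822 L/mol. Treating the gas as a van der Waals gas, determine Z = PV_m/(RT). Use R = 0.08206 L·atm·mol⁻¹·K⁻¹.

P = RT/(V_m − b) − a/V_m² = (0.08206)(584.8)/(0.1939 − 0.03822) − 1.343/(0.1939)²
  = 47.989/0.15568 − 35.721 = 308.25 − 35.721 = 272.53 atm
Z = PV_m/(RT) = (272.53)(0.1939)/((0.08206)(584.8)) = 52.844/47.989 = 1.101

Z ≈ 1.101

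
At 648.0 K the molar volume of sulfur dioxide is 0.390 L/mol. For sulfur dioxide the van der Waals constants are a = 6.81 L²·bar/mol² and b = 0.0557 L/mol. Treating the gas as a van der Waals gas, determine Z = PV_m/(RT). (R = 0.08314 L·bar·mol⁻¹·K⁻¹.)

P = RT/(V_m − b) − a/V_m² = (0.08314)(648.0)/(0.390 − 0.0557) − 6.81/(0.390)²
  = 53.875/0.33430 − 44.773 = 161.16 − 44.773 = 116.39 bar
Z = PV_m/(RT) = (116.39)(0.390)/((0.08314)(648.0)) = 45.392/53.875 = 0.8425

Z ≈ 0.8425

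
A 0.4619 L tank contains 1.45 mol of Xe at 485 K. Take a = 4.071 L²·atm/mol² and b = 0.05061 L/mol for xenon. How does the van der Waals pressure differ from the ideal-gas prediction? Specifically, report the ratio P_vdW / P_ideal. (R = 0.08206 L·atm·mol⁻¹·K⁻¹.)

P_vdW / P_ideal ≈ 0.8678

Ideal: P_ideal = nRT/V = (1.45)(0.08206)(485)/0.4619 = 124.938 atm
vdW: P = nRT/(V − nb) − a n²/V² = 57.7087/0.388516 − 8.55928/0.213352 = 148.536 − 40.1181 = 108.418 atm
Ratio = 108.418/124.938 = 0.8678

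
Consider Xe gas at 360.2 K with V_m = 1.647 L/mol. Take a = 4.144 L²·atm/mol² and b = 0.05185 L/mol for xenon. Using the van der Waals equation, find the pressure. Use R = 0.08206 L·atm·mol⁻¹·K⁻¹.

P = RT/(V_m − b) − a/V_m²
RT/(V_m − b) = (0.08206)(360.2)/(1.647 − 0.05185) = 29.558/1.5952 = 18.529 atm
a/V_m² = 4.144/(1.647)² = 1.5277 atm
P = 18.529 − 1.5277 = 17.00 atm

P ≈ 17.00 atm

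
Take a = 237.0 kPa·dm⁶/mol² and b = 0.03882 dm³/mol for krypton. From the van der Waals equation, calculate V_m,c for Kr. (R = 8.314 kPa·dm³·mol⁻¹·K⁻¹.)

For a van der Waals gas, V_m,c = 3b.
V_m,c = 3×0.03882 = 0.1165 dm³/mol

V_m,c ≈ 0.1165 dm³/mol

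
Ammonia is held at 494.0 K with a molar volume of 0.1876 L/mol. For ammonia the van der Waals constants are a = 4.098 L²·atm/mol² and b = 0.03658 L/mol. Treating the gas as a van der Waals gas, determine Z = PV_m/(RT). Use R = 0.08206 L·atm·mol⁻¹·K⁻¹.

Z ≈ 0.7034

P = RT/(V_m − b) − a/V_m² = (0.08206)(494.0)/(0.1876 − 0.03658) − 4.098/(0.1876)²
  = 40.538/0.15102 − 116.44 = 268.43 − 116.44 = 151.99 atm
Z = PV_m/(RT) = (151.99)(0.1876)/((0.08206)(494.0)) = 28.513/40.538 = 0.7034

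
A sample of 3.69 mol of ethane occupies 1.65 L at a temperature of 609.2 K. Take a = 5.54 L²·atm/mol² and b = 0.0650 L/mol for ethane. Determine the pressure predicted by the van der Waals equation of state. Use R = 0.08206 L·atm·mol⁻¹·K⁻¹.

P ≈ 103.1 atm

P = nRT/(V − nb) − a n²/V²
nRT/(V − nb) = (3.69)(0.08206)(609.2)/(1.65 − 3.69×0.0650) = 184.47/1.4102 = 130.81 atm
a n²/V² = (5.54)(3.69)²/(1.65)² = 27.707 atm
P = 130.81 − 27.707 = 103.1 atm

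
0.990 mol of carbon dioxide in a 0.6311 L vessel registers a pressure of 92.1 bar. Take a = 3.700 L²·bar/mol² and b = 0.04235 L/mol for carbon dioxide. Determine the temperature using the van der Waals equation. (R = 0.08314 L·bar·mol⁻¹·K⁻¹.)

T = (P + a n²/V²)(V − nb)/(nR)
P + a n²/V² = 92.1 + (3.700)(0.990)²/(0.6311)² = 101.20 bar
V − nb = 0.6311 − (0.990)(0.04235) = 0.58917 L
T = (101.20)(0.58917)/((0.990)(0.08314)) = 724.4 K

T ≈ 724.4 K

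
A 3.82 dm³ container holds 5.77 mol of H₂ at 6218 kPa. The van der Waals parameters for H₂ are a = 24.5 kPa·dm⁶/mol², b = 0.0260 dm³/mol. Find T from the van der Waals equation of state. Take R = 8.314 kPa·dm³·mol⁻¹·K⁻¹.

T = (P + a n²/V²)(V − nb)/(nR)
P + a n²/V² = 6218 + (24.5)(5.77)²/(3.82)² = 6273.9 kPa
V − nb = 3.82 − (5.77)(0.0260) = 3.6700 dm³
T = (6273.9)(3.6700)/((5.77)(8.314)) = 480.0 K

T ≈ 480.0 K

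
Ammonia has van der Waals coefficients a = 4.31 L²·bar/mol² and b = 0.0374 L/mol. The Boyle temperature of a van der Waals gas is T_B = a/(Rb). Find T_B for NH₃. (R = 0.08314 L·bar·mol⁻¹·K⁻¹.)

For a van der Waals gas the second virial coefficient B₂ = b − a/(RT) vanishes at T_B = a/(Rb).
T_B = 4.31/(0.08314×0.0374) = 4.31/0.0031094 = 1386 K

T_B ≈ 1386 K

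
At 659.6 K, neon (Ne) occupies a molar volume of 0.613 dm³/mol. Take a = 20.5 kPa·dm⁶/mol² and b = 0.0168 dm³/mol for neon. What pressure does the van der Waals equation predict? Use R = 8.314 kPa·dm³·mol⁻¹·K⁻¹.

P = RT/(V_m − b) − a/V_m²
RT/(V_m − b) = (8.314)(659.6)/(0.613 − 0.0168) = 5483.9/0.59620 = 9198.1 kPa
a/V_m² = 20.5/(0.613)² = 54.555 kPa
P = 9198.1 − 54.555 = 9144 kPa

P ≈ 9144 kPa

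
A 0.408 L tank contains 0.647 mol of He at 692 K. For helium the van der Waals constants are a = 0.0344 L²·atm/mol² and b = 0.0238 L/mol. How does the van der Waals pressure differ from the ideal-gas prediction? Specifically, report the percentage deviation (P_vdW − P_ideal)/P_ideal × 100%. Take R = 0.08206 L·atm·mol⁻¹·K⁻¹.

3.83 %

Ideal: P_ideal = nRT/V = (0.647)(0.08206)(692)/0.408 = 90.0496 atm
vdW: P = nRT/(V − nb) − a n²/V² = 36.7402/0.392601 − 0.0144001/0.166464 = 93.5815 − 0.0865058 = 93.4950 atm
% deviation = (93.4950 − 90.0496)/90.0496 × 100% = 3.83%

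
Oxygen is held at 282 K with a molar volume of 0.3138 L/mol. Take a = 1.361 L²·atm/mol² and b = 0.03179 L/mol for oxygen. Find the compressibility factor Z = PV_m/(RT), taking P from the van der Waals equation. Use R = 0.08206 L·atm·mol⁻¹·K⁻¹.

P = RT/(V_m − b) − a/V_m² = (0.08206)(282)/(0.3138 − 0.03179) − 1.361/(0.3138)²
  = 23.141/0.28201 − 13.821 = 82.057 − 13.821 = 68.236 atm
Z = PV_m/(RT) = (68.236)(0.3138)/((0.08206)(282)) = 21.412/23.141 = 0.9253

Z ≈ 0.9253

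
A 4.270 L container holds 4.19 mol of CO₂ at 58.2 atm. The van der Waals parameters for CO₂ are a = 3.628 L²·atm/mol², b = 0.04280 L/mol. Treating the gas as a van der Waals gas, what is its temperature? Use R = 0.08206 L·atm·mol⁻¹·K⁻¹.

T ≈ 734.0 K

T = (P + a n²/V²)(V − nb)/(nR)
P + a n²/V² = 58.2 + (3.628)(4.19)²/(4.270)² = 61.693 atm
V − nb = 4.270 − (4.19)(0.04280) = 4.0907 L
T = (61.693)(4.0907)/((4.19)(0.08206)) = 734.0 K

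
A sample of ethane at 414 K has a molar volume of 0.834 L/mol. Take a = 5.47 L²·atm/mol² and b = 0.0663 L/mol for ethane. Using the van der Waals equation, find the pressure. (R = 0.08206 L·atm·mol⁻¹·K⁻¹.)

P = RT/(V_m − b) − a/V_m²
RT/(V_m − b) = (0.08206)(414)/(0.834 − 0.0663) = 33.973/0.76770 = 44.253 atm
a/V_m² = 5.47/(0.834)² = 7.8642 atm
P = 44.253 − 7.8642 = 36.39 atm

P ≈ 36.39 atm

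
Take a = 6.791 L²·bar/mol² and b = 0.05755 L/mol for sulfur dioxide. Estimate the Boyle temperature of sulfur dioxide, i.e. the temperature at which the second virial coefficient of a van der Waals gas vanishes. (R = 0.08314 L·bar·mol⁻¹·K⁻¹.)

T_B ≈ 1419 K

For a van der Waals gas the second virial coefficient B₂ = b − a/(RT) vanishes at T_B = a/(Rb).
T_B = 6.791/(0.08314×0.05755) = 6.791/0.0047847 = 1419 K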